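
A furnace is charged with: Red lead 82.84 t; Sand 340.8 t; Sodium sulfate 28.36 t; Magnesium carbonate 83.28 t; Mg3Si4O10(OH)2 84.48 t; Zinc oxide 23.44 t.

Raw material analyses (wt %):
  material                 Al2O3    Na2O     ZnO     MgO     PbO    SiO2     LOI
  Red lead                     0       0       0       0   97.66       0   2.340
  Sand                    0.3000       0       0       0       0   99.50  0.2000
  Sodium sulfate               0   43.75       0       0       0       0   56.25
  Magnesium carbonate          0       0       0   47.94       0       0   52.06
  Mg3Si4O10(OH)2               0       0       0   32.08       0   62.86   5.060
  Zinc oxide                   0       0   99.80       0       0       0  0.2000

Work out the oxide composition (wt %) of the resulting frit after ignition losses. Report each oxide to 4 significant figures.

Working values are printed (rounded to four significant figures) as written — every computation maintains exact precision from first step to last — a single rounding completes every reported result — all derived quantities, which include the six compositions, net glass mass, totals, ignition loss, the yield, are re-derived in full float precision, as they appear in the problem or the answer, from the weighed amounts per 577.0 t of glass.
Oxide-by-oxide delivered mass:
  Al2O3: 340.8·0.003000 = 1.022 t
  Na2O: 28.36·0.4375 = 12.41 t
  ZnO: 23.44·0.9980 = 23.39 t
  MgO: 83.28·0.4794 + 84.48·0.3208 = 67.03 t
  PbO: 82.84·0.9766 = 80.90 t
  SiO2: 340.8·0.9950 + 84.48·0.6286 = 392.2 t
LOI: 82.84·0.02340 + 340.8·0.002000 + 28.36·0.5625 + 83.28·0.5206 + 84.48·0.05060 + 23.44·0.002000 = 66.25 t
The glass mass, total less LOI, = 643.2 − 66.25 = 577.0 t (= the summed oxide contributions)
percent share: oxide ÷ glass, ×100

Glass mass = 577.0 t (batch 643.2 − LOI 66.25).
Composition: Al2O3 0.1772%, Na2O 2.151%, ZnO 4.055%, MgO 11.62%, PbO 14.02%, SiO2 67.98%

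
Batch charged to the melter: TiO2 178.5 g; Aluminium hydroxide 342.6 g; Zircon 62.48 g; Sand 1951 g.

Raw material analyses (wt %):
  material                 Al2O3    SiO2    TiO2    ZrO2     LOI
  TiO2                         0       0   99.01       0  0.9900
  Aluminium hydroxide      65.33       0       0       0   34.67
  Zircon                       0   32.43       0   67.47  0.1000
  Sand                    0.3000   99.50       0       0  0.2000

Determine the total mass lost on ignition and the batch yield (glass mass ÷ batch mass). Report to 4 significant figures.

All internal work keeps full precision at all times. Working values are printed rounded to four significant digits on the page — every reported number takes just one rounding; all derived quantities, which include ignition loss, glass mass, the totals, yield, the four compositions, are carried at full precision, as they appear in problem or answer, from the weighed amounts for 2410 g of glass.
Each material's LOI contribution:
  TiO2: 178.5 × 0.009900 = 1.767 g
  Aluminium hydroxide: 342.6 × 0.3467 = 118.8 g
  Zircon: 62.48 × 0.001000 = 0.06248 g
  Sand: 1951 × 0.002000 = 3.902 g
Total LOI = 124.5 g
Glass = batch − LOI = 2535 − 124.5 = 2410 g

LOI loss = 124.5 g; glass = 2410 g; yield = 95.09%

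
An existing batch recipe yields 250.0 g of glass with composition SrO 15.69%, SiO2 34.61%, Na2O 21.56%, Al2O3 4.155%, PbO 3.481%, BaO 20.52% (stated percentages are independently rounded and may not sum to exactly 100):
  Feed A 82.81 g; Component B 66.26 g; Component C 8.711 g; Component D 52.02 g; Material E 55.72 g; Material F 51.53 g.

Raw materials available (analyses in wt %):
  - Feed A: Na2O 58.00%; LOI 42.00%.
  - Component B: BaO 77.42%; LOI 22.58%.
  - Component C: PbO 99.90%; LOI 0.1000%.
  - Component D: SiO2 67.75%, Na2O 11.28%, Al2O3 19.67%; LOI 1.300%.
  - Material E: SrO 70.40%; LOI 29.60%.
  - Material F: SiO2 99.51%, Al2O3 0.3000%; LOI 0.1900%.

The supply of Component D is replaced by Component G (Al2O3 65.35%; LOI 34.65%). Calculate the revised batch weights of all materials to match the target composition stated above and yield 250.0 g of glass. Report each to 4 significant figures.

Revised batch per 250.0 g glass:
  Feed A: 92.93 g
  Component B: 66.26 g
  Component C: 8.711 g
  Component G: 15.50 g
  Material E: 55.72 g
  Material F: 86.95 g
Total batch = 326.1 g; LOI loss = 76.03 g

The whole derivation carries full precision at each step. Mid-chain values are shown with 4-significant-digit rounding alongside each step — every reported result includes exactly one rounding — derived quantities, including net glass mass, ignition loss, the six compositions, the totals, the yield, are carried from the weighed amounts for 250.0 g of glass in full float precision as given in question or answer.
The oxide mass targets at 250.0 g glass:
  SrO: 15.69% × 250.0 = 39.22 g
  SiO2: 34.61% × 250.0 = 86.52 g
  Na2O: 21.56% × 250.0 = 53.90 g
  Al2O3: 4.155% × 250.0 = 10.39 g
  PbO: 3.481% × 250.0 = 8.702 g
  BaO: 20.52% × 250.0 = 51.30 g
Balance tally, oxide-wise, on the weights just shown, for the quoted basis mass (oxide sums agree with the targets given rounding of the digits):
  SrO: 55.72·0.7040 = 39.23 g (target 39.22 g)
  SiO2: 86.95·0.9951 = 86.52 g (target 86.52 g)
  Na2O: 92.93·0.5800 = 53.90 g (target 53.90 g)
  Al2O3: 15.50·0.6535 + 86.95·0.003000 = 10.39 g (target 10.39 g)
  PbO: 8.711·0.9990 = 8.702 g (target 8.702 g)
  BaO: 66.26·0.7742 = 51.30 g (target 51.30 g)
Glass-mass bookkeeping: total charge less LOI = 250.0 g (the Σ of target masses is 250.0 g; the stated basis being 250.0 g — a pure rounding effect).
Batch grand total — Σ batch = 326.1 g; the LOI term Σ batch·LOI equals 76.03 g; yield, glass over the total, = 76.68%.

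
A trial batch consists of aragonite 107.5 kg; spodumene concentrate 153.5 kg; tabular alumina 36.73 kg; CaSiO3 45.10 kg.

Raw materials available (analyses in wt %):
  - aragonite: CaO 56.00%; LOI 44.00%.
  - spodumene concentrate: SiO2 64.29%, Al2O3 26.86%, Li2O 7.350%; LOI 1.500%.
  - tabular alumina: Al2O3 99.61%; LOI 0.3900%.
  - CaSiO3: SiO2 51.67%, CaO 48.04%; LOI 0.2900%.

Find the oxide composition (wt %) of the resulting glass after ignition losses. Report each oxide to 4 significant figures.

Intermediates are shown with 4-significant-digit rounding in the printout; the working math carries full precision in all steps — each reported figure undergoes a single rounding — the derived quantities are rebuilt starting from the weights for 293.0 kg of glass in exact precision (glass mass, LOI, the four compositions, the yield, the totals) as given in the question or the answer.
Oxide-by-oxide delivered mass:
  SiO2: 153.5·0.6429 + 45.10·0.5167 = 122.0 kg
  Al2O3: 153.5·0.2686 + 36.73·0.9961 = 77.82 kg
  Li2O: 153.5·0.07350 = 11.28 kg
  CaO: 107.5·0.5600 + 45.10·0.4804 = 81.87 kg
LOI: 107.5·0.4400 + 153.5·0.01500 + 36.73·0.003900 + 45.10·0.002900 = 49.88 kg
Glass = total batch minus LOI = 342.8 − 49.88 = 293.0 kg (equal to the oxide-mass sum)
wt %: oxide over glass, times 100

Glass mass = 293.0 kg (batch 342.8 − LOI 49.88).
Composition: SiO2 41.64%, Al2O3 26.56%, Li2O 3.851%, CaO 27.95%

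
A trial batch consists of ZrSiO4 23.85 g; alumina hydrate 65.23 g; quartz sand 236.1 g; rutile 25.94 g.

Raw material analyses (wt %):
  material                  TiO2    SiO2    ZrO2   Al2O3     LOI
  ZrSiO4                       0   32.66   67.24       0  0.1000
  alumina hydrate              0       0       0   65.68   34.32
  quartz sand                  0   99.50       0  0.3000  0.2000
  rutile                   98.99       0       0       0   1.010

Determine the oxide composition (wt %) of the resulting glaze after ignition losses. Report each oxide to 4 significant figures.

Glass mass = 328.0 g (batch 351.1 − LOI 23.14).
Composition: TiO2 7.829%, SiO2 74.00%, ZrO2 4.890%, Al2O3 13.28%

Each numeric step keeps full float precision from first step to last — the intermediate values are printed, rounded to 4 significant digits, on the page; a single rounding produces every reported result. The derived quantities, which include glass mass, yield, the four compositions, totals, LOI, are computed in full float precision, precisely as stated by either problem or answer, from the batch weights for 328.0 g of glass.
What the batch supplies per oxide:
  TiO2: 25.94·0.9899 = 25.68 g
  SiO2: 23.85·0.3266 + 236.1·0.9950 = 242.7 g
  ZrO2: 23.85·0.6724 = 16.04 g
  Al2O3: 65.23·0.6568 + 236.1·0.003000 = 43.55 g
LOI: 23.85·0.001000 + 65.23·0.3432 + 236.1·0.002000 + 25.94·0.01010 = 23.14 g
Glass = total batch minus LOI = 351.1 − 23.14 = 328.0 g (= the summed oxide contributions)
each oxide over glass, ×100, is wt %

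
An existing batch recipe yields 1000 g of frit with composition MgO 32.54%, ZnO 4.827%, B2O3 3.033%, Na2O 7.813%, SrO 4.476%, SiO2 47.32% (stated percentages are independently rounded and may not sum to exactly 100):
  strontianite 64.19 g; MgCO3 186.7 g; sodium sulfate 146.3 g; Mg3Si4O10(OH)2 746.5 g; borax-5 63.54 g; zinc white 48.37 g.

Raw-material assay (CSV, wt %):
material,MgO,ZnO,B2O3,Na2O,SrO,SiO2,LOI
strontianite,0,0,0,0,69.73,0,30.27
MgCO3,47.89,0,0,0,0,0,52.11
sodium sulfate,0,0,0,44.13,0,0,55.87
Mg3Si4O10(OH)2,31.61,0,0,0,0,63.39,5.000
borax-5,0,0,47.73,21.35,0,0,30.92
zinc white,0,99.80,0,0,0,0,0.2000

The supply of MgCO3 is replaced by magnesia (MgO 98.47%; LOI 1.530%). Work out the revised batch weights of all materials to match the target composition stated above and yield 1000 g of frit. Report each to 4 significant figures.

Every computation carries full float precision from first step to last; working values appear rounded to four significant figures as written. Each reported number takes just one rounding — the derived quantities (yield, totals, glass mass, the six compositions, ignition loss) are carried in full precision from the weighed amounts for 1000 g of glass exactly as shown in question or answer.
Oxide-by-oxide targets in 1000 g frit:
  MgO: 32.54% × 1000 = 325.4 g
  ZnO: 4.827% × 1000 = 48.27 g
  B2O3: 3.033% × 1000 = 30.33 g
  Na2O: 7.813% × 1000 = 78.13 g
  SrO: 4.476% × 1000 = 44.76 g
  SiO2: 47.32% × 1000 = 473.2 g
Sums-versus-targets review applying the batch weights above, on the stated basis (sum by sum, the targets are met net of answer rounding effects):
  MgO: 90.82·0.9847 + 746.5·0.3161 = 325.4 g (target 325.4 g)
  ZnO: 48.37·0.9980 = 48.27 g (target 48.27 g)
  B2O3: 63.54·0.4773 = 30.33 g (target 30.33 g)
  Na2O: 146.3·0.4413 + 63.54·0.2135 = 78.13 g (target 78.13 g)
  SrO: 64.19·0.6973 = 44.76 g (target 44.76 g)
  SiO2: 746.5·0.6339 = 473.2 g (target 473.2 g)
The glass-mass cross-check: the batch minus its LOI: 1000 g (the targets, summed, come to 1000 g; stated basis 1000 g — deltas are rounding alone).
Total batch = Σ batch = 1160 g; LOI loss = Σ batch·LOI = 159.6 g; yield, glass over the total, = 86.24%.

Revised batch per 1000 g frit:
  strontianite: 64.19 g
  magnesia: 90.82 g
  sodium sulfate: 146.3 g
  Mg3Si4O10(OH)2: 746.5 g
  borax-5: 63.54 g
  zinc white: 48.37 g
Total batch = 1160 g; LOI loss = 159.6 g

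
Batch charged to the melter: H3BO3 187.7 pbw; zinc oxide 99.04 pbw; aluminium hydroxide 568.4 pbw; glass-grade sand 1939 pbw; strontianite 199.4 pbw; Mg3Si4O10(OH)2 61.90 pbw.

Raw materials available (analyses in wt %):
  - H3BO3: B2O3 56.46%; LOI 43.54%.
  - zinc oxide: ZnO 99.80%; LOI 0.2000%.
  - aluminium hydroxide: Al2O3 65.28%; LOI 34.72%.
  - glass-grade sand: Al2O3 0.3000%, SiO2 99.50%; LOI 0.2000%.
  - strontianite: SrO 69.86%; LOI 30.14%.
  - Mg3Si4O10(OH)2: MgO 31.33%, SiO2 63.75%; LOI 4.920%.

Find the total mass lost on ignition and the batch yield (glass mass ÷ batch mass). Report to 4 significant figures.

Values along the way are displayed rounded to four significant figures at each printed step. All internal work maintains full float precision from start to finish; each reported value is rounded once only; derived quantities, including net glass mass, ignition loss, yield, totals, the six compositions, are re-derived starting from the weights per 2709 pbw of glass in full float precision, exactly as printed in problem or answer.
Ignition loss by material:
  H3BO3: 187.7 × 0.4354 = 81.72 pbw
  zinc oxide: 99.04 × 0.002000 = 0.1981 pbw
  aluminium hydroxide: 568.4 × 0.3472 = 197.3 pbw
  glass-grade sand: 1939 × 0.002000 = 3.878 pbw
  strontianite: 199.4 × 0.3014 = 60.10 pbw
  Mg3Si4O10(OH)2: 61.90 × 0.04920 = 3.045 pbw
Total LOI = 346.3 pbw
Glass = batch − LOI = 3055 − 346.3 = 2709 pbw

LOI loss = 346.3 pbw; glass = 2709 pbw; yield = 88.67%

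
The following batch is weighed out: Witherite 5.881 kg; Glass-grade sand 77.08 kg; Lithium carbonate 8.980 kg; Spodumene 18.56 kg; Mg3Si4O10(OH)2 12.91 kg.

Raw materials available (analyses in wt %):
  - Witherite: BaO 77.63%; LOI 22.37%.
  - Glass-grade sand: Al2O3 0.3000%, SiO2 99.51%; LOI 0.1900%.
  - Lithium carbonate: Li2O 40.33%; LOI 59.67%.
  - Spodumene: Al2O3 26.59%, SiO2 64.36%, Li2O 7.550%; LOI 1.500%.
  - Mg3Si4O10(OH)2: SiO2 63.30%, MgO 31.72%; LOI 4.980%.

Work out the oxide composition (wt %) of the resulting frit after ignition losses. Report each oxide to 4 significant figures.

The working math maintains full float precision at every stage — intermediates appear rounded to 4 significant digits at each printed step; a single rounding finalizes every reported value — derived quantities, which include ignition loss, five oxide percentages, glass mass, totals, yield, are carried in exact precision, as set out in the problem or the answer, using the weight values on 115.7 kg of glass.
Mass of each oxide from the mix:
  Al2O3: 77.08·0.003000 + 18.56·0.2659 = 5.166 kg
  SiO2: 77.08·0.9951 + 18.56·0.6436 + 12.91·0.6330 = 96.82 kg
  BaO: 5.881·0.7763 = 4.565 kg
  MgO: 12.91·0.3172 = 4.095 kg
  Li2O: 8.980·0.4033 + 18.56·0.07550 = 5.023 kg
LOI: 5.881·0.2237 + 77.08·0.001900 + 8.980·0.5967 + 18.56·0.01500 + 12.91·0.04980 = 7.742 kg
Resulting glass, batch − LOI: 123.4 − 7.742 = 115.7 kg (matching Σ of the oxides)
wt %: oxide over glass, times 100

Glass mass = 115.7 kg (batch 123.4 − LOI 7.742).
Composition: Al2O3 4.466%, SiO2 83.70%, BaO 3.947%, MgO 3.540%, Li2O 4.342%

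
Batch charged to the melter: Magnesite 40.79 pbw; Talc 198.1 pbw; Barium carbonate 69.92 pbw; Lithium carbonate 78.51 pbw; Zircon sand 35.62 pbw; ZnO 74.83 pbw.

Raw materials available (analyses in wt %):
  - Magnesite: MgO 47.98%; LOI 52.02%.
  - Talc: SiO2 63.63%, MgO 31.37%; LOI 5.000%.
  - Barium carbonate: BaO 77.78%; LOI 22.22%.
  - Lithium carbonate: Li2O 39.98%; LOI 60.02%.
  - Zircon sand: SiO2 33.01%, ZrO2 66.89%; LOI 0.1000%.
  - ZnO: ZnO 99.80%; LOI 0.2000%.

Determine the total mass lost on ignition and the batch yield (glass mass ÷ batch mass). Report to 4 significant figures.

LOI loss = 93.97 pbw; glass = 403.8 pbw; yield = 81.12%

Values along the way are shown rounded to four significant figures alongside each step — exact precision is held at every stage. Every reported value is rounded exactly once. All derived quantities, including LOI, glass mass, yield, the six compositions, the totals, are rebuilt using the weight values per 403.8 pbw of glass in full float precision, exactly as printed in question or answer.
Each material's LOI contribution:
  Magnesite: 40.79 × 0.5202 = 21.22 pbw
  Talc: 198.1 × 0.05000 = 9.905 pbw
  Barium carbonate: 69.92 × 0.2222 = 15.54 pbw
  Lithium carbonate: 78.51 × 0.6002 = 47.12 pbw
  Zircon sand: 35.62 × 0.001000 = 0.03562 pbw
  ZnO: 74.83 × 0.002000 = 0.1497 pbw
Total LOI = 93.97 pbw
Glass = batch − LOI = 497.8 − 93.97 = 403.8 pbw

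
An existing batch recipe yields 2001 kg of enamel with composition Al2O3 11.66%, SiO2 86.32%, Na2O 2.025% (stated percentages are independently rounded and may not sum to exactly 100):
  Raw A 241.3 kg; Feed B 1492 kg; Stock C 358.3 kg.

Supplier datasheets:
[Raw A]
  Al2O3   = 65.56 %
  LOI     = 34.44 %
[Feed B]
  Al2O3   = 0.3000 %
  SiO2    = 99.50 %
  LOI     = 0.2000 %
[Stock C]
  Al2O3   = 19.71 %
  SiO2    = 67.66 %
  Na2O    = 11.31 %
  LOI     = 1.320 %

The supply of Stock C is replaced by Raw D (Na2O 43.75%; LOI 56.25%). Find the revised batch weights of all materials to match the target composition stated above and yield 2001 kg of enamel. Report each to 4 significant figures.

The intermediate values are displayed rounded off to 4 significant figures between the steps — every computation keeps exact precision through every step. Each reported value is rounded exactly once — the derived quantities are rebuilt at exact precision (three oxide percentages, LOI, glass mass, yield, the totals) using the weight values at 2001 kg of glass, exactly as shown in question or answer.
Oxide-by-oxide targets in 2001 kg enamel:
  Al2O3: 11.66% × 2001 = 233.3 kg
  SiO2: 86.32% × 2001 = 1727 kg
  Na2O: 2.025% × 2001 = 40.52 kg
A balance pass over the oxides, per the reported batch figures, at the basis given (delivered sums recover each target within answer rounding):
  Al2O3: 347.9·0.6556 + 1736·0.003000 = 233.3 kg (target 233.3 kg)
  SiO2: 1736·0.9950 = 1727 kg (target 1727 kg)
  Na2O: 92.62·0.4375 = 40.52 kg (target 40.52 kg)
Consistency of the glass mass: batch total minus LOI = 2001 kg (the Σ of target masses is 2001 kg; basis as stated: 2001 kg — any gap is answer rounding).
Total batch = Σ batch = 2177 kg; ignition loss, Σ(batch × LOI) = 175.4 kg; as yield: glass ÷ batch → 91.94%.

Revised batch per 2001 kg enamel:
  Raw A: 347.9 kg
  Feed B: 1736 kg
  Raw D: 92.62 kg
Total batch = 2177 kg; LOI loss = 175.4 kg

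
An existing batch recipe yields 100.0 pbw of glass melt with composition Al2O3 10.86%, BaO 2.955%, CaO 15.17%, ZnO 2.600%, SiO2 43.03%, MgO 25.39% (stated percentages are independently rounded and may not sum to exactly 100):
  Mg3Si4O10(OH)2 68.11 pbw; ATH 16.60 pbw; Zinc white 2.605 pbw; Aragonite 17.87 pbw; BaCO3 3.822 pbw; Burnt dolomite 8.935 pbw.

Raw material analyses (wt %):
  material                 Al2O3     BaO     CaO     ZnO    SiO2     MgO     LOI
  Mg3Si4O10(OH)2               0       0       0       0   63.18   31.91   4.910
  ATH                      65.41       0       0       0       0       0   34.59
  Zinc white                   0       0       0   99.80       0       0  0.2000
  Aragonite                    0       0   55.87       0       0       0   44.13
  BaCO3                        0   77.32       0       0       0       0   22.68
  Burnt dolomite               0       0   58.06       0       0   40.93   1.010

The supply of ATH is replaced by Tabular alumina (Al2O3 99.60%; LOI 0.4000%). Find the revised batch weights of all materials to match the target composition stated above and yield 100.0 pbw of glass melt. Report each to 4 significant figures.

Revised batch per 100.0 pbw glass melt:
  Mg3Si4O10(OH)2: 68.11 pbw
  Tabular alumina: 10.90 pbw
  Zinc white: 2.605 pbw
  Aragonite: 17.87 pbw
  BaCO3: 3.822 pbw
  Burnt dolomite: 8.935 pbw
Total batch = 112.2 pbw; LOI loss = 12.24 pbw

All internal work holds exact precision through every step; the intermediate values are shown rounded to four significant digits when written out. Every reported result undergoes a single rounding. The derived quantities are recomputed in exact precision (ignition loss, the yield, totals, the six compositions, net glass mass) starting from the weights for 100.0 pbw of glass, precisely as stated by either problem or answer.
Target oxide masses per 100.0 pbw glass melt:
  Al2O3: 10.86% × 100.0 = 10.86 pbw
  BaO: 2.955% × 100.0 = 2.955 pbw
  CaO: 15.17% × 100.0 = 15.17 pbw
  ZnO: 2.600% × 100.0 = 2.600 pbw
  SiO2: 43.03% × 100.0 = 43.03 pbw
  MgO: 25.39% × 100.0 = 25.39 pbw
Per-oxide balance check using the reported weights, versus the basis set out (oxide sums agree with the targets within answer rounding):
  Al2O3: 10.90·0.9960 = 10.86 pbw (target 10.86 pbw)
  BaO: 3.822·0.7732 = 2.955 pbw (target 2.955 pbw)
  CaO: 17.87·0.5587 + 8.935·0.5806 = 15.17 pbw (target 15.17 pbw)
  ZnO: 2.605·0.9980 = 2.600 pbw (target 2.600 pbw)
  SiO2: 68.11·0.6318 = 43.03 pbw (target 43.03 pbw)
  MgO: 68.11·0.3191 + 8.935·0.4093 = 25.39 pbw (target 25.39 pbw)
Mass balance on the glass: net batch after ignition = 100.0 pbw (targets for the oxides total 100.0 pbw; against the stated basis, 100.0 pbw — differing by rounding only).
Batch total: Σ batch = 112.2 pbw; ignition loss, Σ(batch × LOI) = 12.24 pbw; yield = glass ÷ total batch = 89.10%.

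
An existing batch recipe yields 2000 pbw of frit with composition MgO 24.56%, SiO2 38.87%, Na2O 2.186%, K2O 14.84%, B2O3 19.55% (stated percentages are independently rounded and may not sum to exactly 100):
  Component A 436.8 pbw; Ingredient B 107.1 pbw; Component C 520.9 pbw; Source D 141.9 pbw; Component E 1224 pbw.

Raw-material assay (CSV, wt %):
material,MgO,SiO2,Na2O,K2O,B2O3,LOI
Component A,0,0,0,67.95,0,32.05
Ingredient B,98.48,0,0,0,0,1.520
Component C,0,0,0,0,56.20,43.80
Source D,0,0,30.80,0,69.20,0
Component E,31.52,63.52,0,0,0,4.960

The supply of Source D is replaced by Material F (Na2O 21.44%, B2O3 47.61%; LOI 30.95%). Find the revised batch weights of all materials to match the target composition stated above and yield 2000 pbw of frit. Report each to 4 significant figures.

Revised batch per 2000 pbw frit:
  Component A: 436.8 pbw
  Ingredient B: 107.1 pbw
  Component C: 523.0 pbw
  Material F: 203.9 pbw
  Component E: 1224 pbw
Total batch = 2495 pbw; LOI loss = 494.5 pbw

The working math keeps full float precision through the solve — rounding to four significant figures governs every intermediate as displayed. Exactly one rounding is applied to every reported number; the derived quantities (totals, the yield, net glass mass, five oxide percentages, LOI) are rebuilt from the batch weights at 2000 pbw of glass in full float precision exactly as shown in the problem or answer text.
The oxide mass targets at 2000 pbw frit:
  MgO: 24.56% × 2000 = 491.2 pbw
  SiO2: 38.87% × 2000 = 777.4 pbw
  Na2O: 2.186% × 2000 = 43.72 pbw
  K2O: 14.84% × 2000 = 296.8 pbw
  B2O3: 19.55% × 2000 = 391.0 pbw
Checking each oxide sum using the reported weights, relative to the basis at hand (sums match the target masses modulo rounding of the values):
  MgO: 107.1·0.9848 + 1224·0.3152 = 491.3 pbw (target 491.2 pbw)
  SiO2: 1224·0.6352 = 777.5 pbw (target 777.4 pbw)
  Na2O: 203.9·0.2144 = 43.72 pbw (target 43.72 pbw)
  K2O: 436.8·0.6795 = 296.8 pbw (target 296.8 pbw)
  B2O3: 523.0·0.5620 + 203.9·0.4761 = 391.0 pbw (target 391.0 pbw)
Glass-mass closure: batch total minus LOI = 2000 pbw (per-oxide target masses sum to 2000 pbw; versus the stated basis of 2000 pbw — rounding explains the deltas).
Adding the batch up: Σ batch = 2495 pbw; LOI removed, Σ of batch·LOI: 494.5 pbw; the yield ratio, glass ÷ batch: 80.18%.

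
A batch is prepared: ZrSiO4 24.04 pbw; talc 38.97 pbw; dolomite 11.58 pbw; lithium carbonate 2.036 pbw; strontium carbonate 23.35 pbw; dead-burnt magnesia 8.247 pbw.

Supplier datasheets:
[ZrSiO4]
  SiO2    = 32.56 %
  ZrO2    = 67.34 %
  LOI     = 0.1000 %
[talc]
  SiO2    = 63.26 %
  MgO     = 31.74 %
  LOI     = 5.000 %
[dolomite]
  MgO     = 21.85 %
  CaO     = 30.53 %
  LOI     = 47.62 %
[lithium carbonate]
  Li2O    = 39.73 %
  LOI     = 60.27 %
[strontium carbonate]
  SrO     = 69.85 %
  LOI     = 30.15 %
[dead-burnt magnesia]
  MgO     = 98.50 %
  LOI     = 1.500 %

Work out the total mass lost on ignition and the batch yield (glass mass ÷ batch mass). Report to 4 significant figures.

Working values appear, with 4-significant-figure rounding, alongside each step; all arithmetic maintains full precision at all times — each reported result takes exactly one rounding. All derived quantities, including net glass mass, the yield, the totals, the six compositions, LOI, are carried using the weight values at 92.35 pbw of glass at exact precision, precisely as stated by problem or answer.
Each material's LOI contribution:
  ZrSiO4: 24.04 × 0.001000 = 0.02404 pbw
  talc: 38.97 × 0.05000 = 1.949 pbw
  dolomite: 11.58 × 0.4762 = 5.514 pbw
  lithium carbonate: 2.036 × 0.6027 = 1.227 pbw
  strontium carbonate: 23.35 × 0.3015 = 7.040 pbw
  dead-burnt magnesia: 8.247 × 0.01500 = 0.1237 pbw
Total LOI = 15.88 pbw
Glass = batch − LOI = 108.2 − 15.88 = 92.35 pbw

LOI loss = 15.88 pbw; glass = 92.35 pbw; yield = 85.33%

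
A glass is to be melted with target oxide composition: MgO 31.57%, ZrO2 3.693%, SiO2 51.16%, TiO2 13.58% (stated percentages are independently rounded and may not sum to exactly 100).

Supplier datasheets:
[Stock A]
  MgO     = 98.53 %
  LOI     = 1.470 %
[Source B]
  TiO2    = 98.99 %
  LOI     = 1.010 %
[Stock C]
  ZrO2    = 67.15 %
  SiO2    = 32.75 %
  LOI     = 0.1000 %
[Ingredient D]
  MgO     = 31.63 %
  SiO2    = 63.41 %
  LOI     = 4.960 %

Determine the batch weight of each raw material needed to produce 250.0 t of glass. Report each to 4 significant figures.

The working math keeps full precision at each step — values along the way are printed rounded to four significant digits when written out. A single rounding completes every reported value. Derived quantities (net glass mass, the totals, the four compositions, LOI, the yield) are recomputed in full precision from the weighed amounts at 250.0 t of glass, precisely as stated by the problem or the answer.
Oxide-by-oxide targets in 250.0 t glass:
  MgO: 31.57% × 250.0 = 78.92 t
  ZrO2: 3.693% × 250.0 = 9.232 t
  SiO2: 51.16% × 250.0 = 127.9 t
  TiO2: 13.58% × 250.0 = 33.95 t
Verifying the oxide balance using the reported weights, against the basis in use (delivered sums recover each target exact up to rounding of places):
  MgO: 17.63·0.9853 + 194.6·0.3163 = 78.92 t (target 78.92 t)
  ZrO2: 13.75·0.6715 = 9.233 t (target 9.232 t)
  SiO2: 13.75·0.3275 + 194.6·0.6341 = 127.9 t (target 127.9 t)
  TiO2: 34.30·0.9899 = 33.95 t (target 33.95 t)
Glass-mass sanity pass: total charge less LOI = 250.0 t (the Σ of target masses is 250.0 t; against the stated basis, 250.0 t — a pure rounding effect).
Adding the batch up: Σ batch = 260.3 t; LOI loss = Σ batch·LOI = 10.27 t; as yield: glass ÷ batch → 96.05%.

Batch per 250.0 t glass:
  Stock A: 17.63 t
  Source B: 34.30 t
  Stock C: 13.75 t
  Ingredient D: 194.6 t
Total batch = 260.3 t; LOI loss = 10.27 t; yield = 96.05%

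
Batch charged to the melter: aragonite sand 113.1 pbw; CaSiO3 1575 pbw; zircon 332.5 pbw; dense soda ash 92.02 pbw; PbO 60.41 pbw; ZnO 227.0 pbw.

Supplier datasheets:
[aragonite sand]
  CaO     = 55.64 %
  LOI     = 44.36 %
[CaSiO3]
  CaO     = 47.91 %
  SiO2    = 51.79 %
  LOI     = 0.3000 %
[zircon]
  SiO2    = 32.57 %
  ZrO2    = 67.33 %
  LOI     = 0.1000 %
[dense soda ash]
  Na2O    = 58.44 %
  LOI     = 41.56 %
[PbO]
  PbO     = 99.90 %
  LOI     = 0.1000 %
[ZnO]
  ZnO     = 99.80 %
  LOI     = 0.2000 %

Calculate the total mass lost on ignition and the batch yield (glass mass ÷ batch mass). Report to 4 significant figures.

The intermediate values appear, rounded to 4 significant figures, between the steps; every computation keeps full float precision at all times — each reported number is rounded a single time. Derived quantities, which include ignition loss, yield, net glass mass, the totals, six oxide percentages, are carried at full float precision, as given in problem or answer, starting from the weights per 2306 pbw of glass.
Per-material ignition loss:
  aragonite sand: 113.1 × 0.4436 = 50.17 pbw
  CaSiO3: 1575 × 0.003000 = 4.725 pbw
  zircon: 332.5 × 0.001000 = 0.3325 pbw
  dense soda ash: 92.02 × 0.4156 = 38.24 pbw
  PbO: 60.41 × 0.001000 = 0.06041 pbw
  ZnO: 227.0 × 0.002000 = 0.4540 pbw
Total LOI = 93.99 pbw
Glass = batch − LOI = 2400 − 93.99 = 2306 pbw

LOI loss = 93.99 pbw; glass = 2306 pbw; yield = 96.08%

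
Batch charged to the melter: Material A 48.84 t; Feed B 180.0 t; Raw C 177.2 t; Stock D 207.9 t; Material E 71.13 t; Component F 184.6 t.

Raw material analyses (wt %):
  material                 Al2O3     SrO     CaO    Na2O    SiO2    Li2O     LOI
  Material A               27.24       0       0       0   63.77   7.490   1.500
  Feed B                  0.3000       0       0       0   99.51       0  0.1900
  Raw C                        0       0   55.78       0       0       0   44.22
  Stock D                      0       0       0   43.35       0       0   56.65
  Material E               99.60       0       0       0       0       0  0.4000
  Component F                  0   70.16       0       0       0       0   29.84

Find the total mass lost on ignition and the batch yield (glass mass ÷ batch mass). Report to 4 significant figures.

LOI loss = 252.6 t; glass = 617.1 t; yield = 70.96%

Each numeric step carries exact precision through the solve; working values are printed (rounded to 4 significant digits) on the page — every reported value receives exactly one rounding. Derived quantities, which include ignition loss, totals, six oxide percentages, net glass mass, yield, are rebuilt in full float precision, exactly as shown in question or answer, from the batch weights at 617.1 t of glass.
Per-material ignition loss:
  Material A: 48.84 × 0.01500 = 0.7326 t
  Feed B: 180.0 × 0.001900 = 0.3420 t
  Raw C: 177.2 × 0.4422 = 78.36 t
  Stock D: 207.9 × 0.5665 = 117.8 t
  Material E: 71.13 × 0.004000 = 0.2845 t
  Component F: 184.6 × 0.2984 = 55.08 t
Total LOI = 252.6 t
Glass = batch − LOI = 869.7 − 252.6 = 617.1 t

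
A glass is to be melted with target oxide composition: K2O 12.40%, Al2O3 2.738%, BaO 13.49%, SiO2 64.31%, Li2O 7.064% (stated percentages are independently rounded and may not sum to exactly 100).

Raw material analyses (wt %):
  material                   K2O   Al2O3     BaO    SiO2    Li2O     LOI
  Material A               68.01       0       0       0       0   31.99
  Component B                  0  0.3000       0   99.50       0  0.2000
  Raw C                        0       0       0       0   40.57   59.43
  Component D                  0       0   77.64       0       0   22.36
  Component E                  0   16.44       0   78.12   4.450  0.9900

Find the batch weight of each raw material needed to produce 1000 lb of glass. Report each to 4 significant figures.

Every computation keeps full precision from first step to last — the intermediate values are displayed (rounded to 4 significant figures) across the worked steps; each reported value sees exactly one rounding. All derived quantities, including five oxide percentages, glass mass, yield, totals, ignition loss, are re-derived starting from the weights at 1000 lb of glass at full float precision as written in the problem or the answer.
Oxide mass targets, per 1000 lb glass:
  K2O: 12.40% × 1000 = 124.0 lb
  Al2O3: 2.738% × 1000 = 27.38 lb
  BaO: 13.49% × 1000 = 134.9 lb
  SiO2: 64.31% × 1000 = 643.1 lb
  Li2O: 7.064% × 1000 = 70.64 lb
A balance pass over the oxides, using the reported weights, per the basis as stated (target by target, the sums agree within answer rounding):
  K2O: 182.3·0.6801 = 124.0 lb (target 124.0 lb)
  Al2O3: 523.1·0.003000 + 157.0·0.1644 = 27.38 lb (target 27.38 lb)
  BaO: 173.8·0.7764 = 134.9 lb (target 134.9 lb)
  SiO2: 523.1·0.9950 + 157.0·0.7812 = 643.1 lb (target 643.1 lb)
  Li2O: 156.9·0.4057 + 157.0·0.04450 = 70.64 lb (target 70.64 lb)
Glass-mass sanity pass: batch Σ − ignition loss = 1000 lb (oxide target masses add up to 1000 lb; against the stated basis, 1000 lb — differing by rounding only).
Batch total: Σ batch = 1193 lb; LOI removed, Σ of batch·LOI: 193.0 lb; yield: glass divided by total = 83.82%.

Batch per 1000 lb glass:
  Material A: 182.3 lb
  Component B: 523.1 lb
  Raw C: 156.9 lb
  Component D: 173.8 lb
  Component E: 157.0 lb
Total batch = 1193 lb; LOI loss = 193.0 lb; yield = 83.82%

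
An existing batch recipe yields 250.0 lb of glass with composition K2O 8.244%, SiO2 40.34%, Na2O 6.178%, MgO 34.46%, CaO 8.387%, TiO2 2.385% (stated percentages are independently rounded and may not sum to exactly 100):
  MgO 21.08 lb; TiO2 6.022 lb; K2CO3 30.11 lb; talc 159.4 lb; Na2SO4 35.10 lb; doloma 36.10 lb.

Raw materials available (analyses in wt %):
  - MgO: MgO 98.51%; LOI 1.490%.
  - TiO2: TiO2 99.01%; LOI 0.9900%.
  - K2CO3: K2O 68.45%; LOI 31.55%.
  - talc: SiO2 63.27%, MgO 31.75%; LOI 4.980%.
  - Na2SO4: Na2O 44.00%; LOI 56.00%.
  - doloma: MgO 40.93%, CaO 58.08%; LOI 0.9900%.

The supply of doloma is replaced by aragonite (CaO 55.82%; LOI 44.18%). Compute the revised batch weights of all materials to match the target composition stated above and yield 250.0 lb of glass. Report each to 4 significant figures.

Revised batch per 250.0 lb glass:
  MgO: 36.08 lb
  TiO2: 6.022 lb
  K2CO3: 30.11 lb
  talc: 159.4 lb
  Na2SO4: 35.10 lb
  aragonite: 37.56 lb
Total batch = 304.3 lb; LOI loss = 54.29 lb

The intermediate values are displayed, rounded to 4 significant figures, across the worked steps. Full precision is kept all the way through — every reported result carries a single rounding. The derived quantities, which include the yield, ignition loss, net glass mass, totals, the six compositions, are recomputed at full precision, exactly as printed in either problem or answer, using the weight values at 250.0 lb of glass.
Target masses of each oxide per 250.0 lb glass:
  K2O: 8.244% × 250.0 = 20.61 lb
  SiO2: 40.34% × 250.0 = 100.8 lb
  Na2O: 6.178% × 250.0 = 15.44 lb
  MgO: 34.46% × 250.0 = 86.15 lb
  CaO: 8.387% × 250.0 = 20.97 lb
  TiO2: 2.385% × 250.0 = 5.962 lb
Checking each oxide sum applying the batch weights above, per the basis as stated (oxide sums agree with the targets within answer rounding):
  K2O: 30.11·0.6845 = 20.61 lb (target 20.61 lb)
  SiO2: 159.4·0.6327 = 100.9 lb (target 100.8 lb)
  Na2O: 35.10·0.4400 = 15.44 lb (target 15.44 lb)
  MgO: 36.08·0.9851 + 159.4·0.3175 = 86.15 lb (target 86.15 lb)
  CaO: 37.56·0.5582 = 20.97 lb (target 20.97 lb)
  TiO2: 6.022·0.9901 = 5.962 lb (target 5.962 lb)
Mass balance on the glass: whole batch net of LOI = 250.0 lb (the Σ of target masses is 250.0 lb; the stated basis being 250.0 lb — differing by rounding only).
Whole-batch sum: Σ batch = 304.3 lb; ignition loss, Σ(batch × LOI) = 54.29 lb; glass ÷ batch gives a yield of 82.16%.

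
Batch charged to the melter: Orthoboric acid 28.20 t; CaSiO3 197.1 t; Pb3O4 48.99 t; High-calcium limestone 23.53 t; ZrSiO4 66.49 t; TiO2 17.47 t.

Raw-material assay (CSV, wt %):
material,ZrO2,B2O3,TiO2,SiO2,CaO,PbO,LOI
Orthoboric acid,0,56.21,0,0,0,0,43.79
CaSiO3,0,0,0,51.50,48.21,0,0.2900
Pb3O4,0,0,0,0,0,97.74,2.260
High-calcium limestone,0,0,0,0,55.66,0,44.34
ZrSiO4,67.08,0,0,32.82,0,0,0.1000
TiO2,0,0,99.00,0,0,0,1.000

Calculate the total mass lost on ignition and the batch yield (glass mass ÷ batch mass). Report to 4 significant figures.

LOI loss = 24.70 t; glass = 357.1 t; yield = 93.53%

Every computation holds full precision all the way through. Values along the way appear, rounded to four significant figures, alongside each step; each reported figure is rounded just once. All derived quantities are recomputed in exact precision (totals, six oxide percentages, the yield, glass mass, LOI) from the batch weights per 357.1 t of glass, exactly as shown in question or answer.
Per-material ignition loss:
  Orthoboric acid: 28.20 × 0.4379 = 12.35 t
  CaSiO3: 197.1 × 0.002900 = 0.5716 t
  Pb3O4: 48.99 × 0.02260 = 1.107 t
  High-calcium limestone: 23.53 × 0.4434 = 10.43 t
  ZrSiO4: 66.49 × 0.001000 = 0.06649 t
  TiO2: 17.47 × 0.01000 = 0.1747 t
Total LOI = 24.70 t
Glass = batch − LOI = 381.8 − 24.70 = 357.1 t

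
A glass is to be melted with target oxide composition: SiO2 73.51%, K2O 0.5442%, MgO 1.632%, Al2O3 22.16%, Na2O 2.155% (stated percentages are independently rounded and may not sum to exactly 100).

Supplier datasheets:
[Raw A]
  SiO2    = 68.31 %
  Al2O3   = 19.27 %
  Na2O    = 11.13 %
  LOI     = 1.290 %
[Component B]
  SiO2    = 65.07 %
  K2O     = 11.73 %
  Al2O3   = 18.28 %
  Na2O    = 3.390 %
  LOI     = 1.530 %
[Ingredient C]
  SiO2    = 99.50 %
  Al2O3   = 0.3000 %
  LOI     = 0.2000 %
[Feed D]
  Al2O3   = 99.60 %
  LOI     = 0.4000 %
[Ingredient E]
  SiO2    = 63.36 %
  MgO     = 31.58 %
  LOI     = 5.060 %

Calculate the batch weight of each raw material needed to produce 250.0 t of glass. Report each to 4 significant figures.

The intermediate values are rounded off to 4 significant digits when quoted; the working math maintains exact precision throughout. Each reported figure is rounded once only — the derived quantities are recomputed from the weighed amounts for 250.0 t of glass in full precision (yield, LOI, the totals, five oxide percentages, glass mass), as quoted within the problem or answer text.
The oxide mass targets at 250.0 t glass:
  SiO2: 73.51% × 250.0 = 183.8 t
  K2O: 0.5442% × 250.0 = 1.360 t
  MgO: 1.632% × 250.0 = 4.080 t
  Al2O3: 22.16% × 250.0 = 55.40 t
  Na2O: 2.155% × 250.0 = 5.388 t
Mass-balance tally per oxide working from each reported weight, against the basis in use (sum by sum, the targets are met net of answer rounding effects):
  SiO2: 44.87·0.6831 + 11.60·0.6507 + 138.1·0.9950 + 12.92·0.6336 = 183.8 t (target 183.8 t)
  K2O: 11.60·0.1173 = 1.361 t (target 1.360 t)
  MgO: 12.92·0.3158 = 4.080 t (target 4.080 t)
  Al2O3: 44.87·0.1927 + 11.60·0.1828 + 138.1·0.003000 + 44.40·0.9960 = 55.40 t (target 55.40 t)
  Na2O: 44.87·0.1113 + 11.60·0.03390 = 5.387 t (target 5.388 t)
Glass-mass sanity pass: the batch minus its LOI: 250.0 t (summing oxide targets gives 250.0 t; with the basis standing at 250.0 t — a pure rounding effect).
Whole-batch sum: Σ batch = 251.9 t; loss to ignition Σ batch·LOI = 1.864 t; as yield: glass ÷ batch → 99.26%.

Batch per 250.0 t glass:
  Raw A: 44.87 t
  Component B: 11.60 t
  Ingredient C: 138.1 t
  Feed D: 44.40 t
  Ingredient E: 12.92 t
Total batch = 251.9 t; LOI loss = 1.864 t; yield = 99.26%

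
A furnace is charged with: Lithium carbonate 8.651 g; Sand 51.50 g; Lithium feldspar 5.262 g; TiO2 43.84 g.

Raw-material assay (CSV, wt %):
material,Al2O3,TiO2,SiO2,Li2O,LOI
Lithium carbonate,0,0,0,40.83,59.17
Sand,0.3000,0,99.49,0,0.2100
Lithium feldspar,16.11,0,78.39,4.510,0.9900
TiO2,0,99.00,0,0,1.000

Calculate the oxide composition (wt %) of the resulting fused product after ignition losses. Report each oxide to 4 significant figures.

Each numeric step keeps exact precision throughout — the intermediate values appear rounded to four significant figures in the working; each reported result is rounded exactly once — all derived quantities (the yield, four oxide percentages, ignition loss, glass mass, the totals) are carried at exact precision starting from the weights on 103.5 g of glass as they appear in either problem or answer.
Mass of each oxide from the mix:
  Al2O3: 51.50·0.003000 + 5.262·0.1611 = 1.002 g
  TiO2: 43.84·0.9900 = 43.40 g
  SiO2: 51.50·0.9949 + 5.262·0.7839 = 55.36 g
  Li2O: 8.651·0.4083 + 5.262·0.04510 = 3.770 g
LOI: 8.651·0.5917 + 51.50·0.002100 + 5.262·0.009900 + 43.84·0.01000 = 5.717 g
Glass mass = batch − LOI = 109.3 − 5.717 = 103.5 g (equal to the oxide-mass sum)
wt %: oxide over glass, times 100

Glass mass = 103.5 g (batch 109.3 − LOI 5.717).
Composition: Al2O3 0.9680%, TiO2 41.92%, SiO2 53.47%, Li2O 3.641%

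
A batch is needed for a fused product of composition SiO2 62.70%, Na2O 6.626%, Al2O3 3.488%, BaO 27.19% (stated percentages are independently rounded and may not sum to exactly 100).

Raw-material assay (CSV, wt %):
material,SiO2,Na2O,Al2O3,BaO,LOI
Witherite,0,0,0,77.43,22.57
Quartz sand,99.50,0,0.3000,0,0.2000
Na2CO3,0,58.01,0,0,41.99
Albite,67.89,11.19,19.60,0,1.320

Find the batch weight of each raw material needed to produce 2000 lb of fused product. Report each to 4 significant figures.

Batch per 2000 lb fused product:
  Witherite: 702.3 lb
  Quartz sand: 1028 lb
  Na2CO3: 162.8 lb
  Albite: 340.2 lb
Total batch = 2233 lb; LOI loss = 233.4 lb; yield = 89.55%

Working values are shown rounded to 4 significant figures — every computation holds full precision in all steps — a single rounding completes each reported value — derived quantities (the totals, the four compositions, ignition loss, the yield, glass mass) are carried in full float precision from the batch weights per 2000 lb of glass exactly as printed in the question or the answer.
Target oxide masses per 2000 lb fused product:
  SiO2: 62.70% × 2000 = 1254 lb
  Na2O: 6.626% × 2000 = 132.5 lb
  Al2O3: 3.488% × 2000 = 69.76 lb
  BaO: 27.19% × 2000 = 543.8 lb
A balance pass over the oxides, applying the batch weights above, against the basis in use (oxide sums agree with the targets given rounding of the digits):
  SiO2: 1028·0.9950 + 340.2·0.6789 = 1254 lb (target 1254 lb)
  Na2O: 162.8·0.5801 + 340.2·0.1119 = 132.5 lb (target 132.5 lb)
  Al2O3: 1028·0.003000 + 340.2·0.1960 = 69.76 lb (target 69.76 lb)
  BaO: 702.3·0.7743 = 543.8 lb (target 543.8 lb)
Consistency of the glass mass: Σ batch − LOI loss = 2000 lb (targets for the oxides total 2000 lb; the stated basis being 2000 lb — any gap is answer rounding).
Whole-batch sum: Σ batch = 2233 lb; loss to ignition Σ batch·LOI = 233.4 lb; the yield ratio, glass ÷ batch: 89.55%.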